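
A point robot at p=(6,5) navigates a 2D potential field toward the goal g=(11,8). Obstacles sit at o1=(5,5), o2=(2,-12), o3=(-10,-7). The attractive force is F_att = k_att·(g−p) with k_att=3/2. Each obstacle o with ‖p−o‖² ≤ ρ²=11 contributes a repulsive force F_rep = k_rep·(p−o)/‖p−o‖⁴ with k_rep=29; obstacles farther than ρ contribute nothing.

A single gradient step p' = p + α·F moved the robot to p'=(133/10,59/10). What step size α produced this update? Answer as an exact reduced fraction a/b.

F_att = 3/2·(g−p) = 3/2·(5,3) = (7.5000,4.5000)
o1: d²=1 ≤ ρ²=11; F_rep = 29·(1,0)/1² = (29.0000,0.0000)
o2: d²=305 > ρ²=11 → inactive
o3: d²=400 > ρ²=11 → inactive
F = F_att + ΣF_rep = (36.5000,4.5000)
Δp = p'−p = (7.3000,0.9000); α = Δx/Fx = (73/10) / (73/2) = 1/5
check: Δy/Fy = (9/10) / (9/2) = 1/5 ✓

α = 1/5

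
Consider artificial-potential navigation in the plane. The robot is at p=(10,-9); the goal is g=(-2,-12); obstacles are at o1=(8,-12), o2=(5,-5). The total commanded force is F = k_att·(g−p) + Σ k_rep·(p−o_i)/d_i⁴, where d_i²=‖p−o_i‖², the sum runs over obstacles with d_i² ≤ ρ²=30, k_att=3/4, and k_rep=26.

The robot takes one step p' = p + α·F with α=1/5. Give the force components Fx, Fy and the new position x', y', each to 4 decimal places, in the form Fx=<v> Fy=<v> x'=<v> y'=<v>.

Fx=-8.6923 Fy=-1.7885 x'=8.2615 y'=-9.3577

F_att = 3/4·(g−p) = 3/4·(-12,-3) = (-9.0000,-2.2500)
o1: d²=13 ≤ ρ²=30; F_rep = 26·(2,3)/13² = (0.3077,0.4615)
o2: d²=41 > ρ²=30 → inactive
F = F_att + ΣF_rep = (-8.6923,-1.7885)
p' = p + 1/5·F = (8.2615,-9.3577)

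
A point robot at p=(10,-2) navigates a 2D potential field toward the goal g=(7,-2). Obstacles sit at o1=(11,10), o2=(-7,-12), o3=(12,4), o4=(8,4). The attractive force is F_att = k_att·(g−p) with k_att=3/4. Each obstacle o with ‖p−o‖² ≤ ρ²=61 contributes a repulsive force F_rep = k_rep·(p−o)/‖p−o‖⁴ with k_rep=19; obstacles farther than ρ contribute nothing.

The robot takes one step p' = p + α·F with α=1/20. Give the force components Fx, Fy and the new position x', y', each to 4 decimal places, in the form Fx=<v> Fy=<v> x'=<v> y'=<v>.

F_att = 3/4·(g−p) = 3/4·(-3,0) = (-2.2500,0.0000)
o1: d²=145 > ρ²=61 → inactive
o2: d²=389 > ρ²=61 → inactive
o3: d²=40 ≤ ρ²=61; F_rep = 19·(-2,-6)/40² = (-0.0238,-0.0712)
o4: d²=40 ≤ ρ²=61; F_rep = 19·(2,-6)/40² = (0.0238,-0.0712)
F = F_att + ΣF_rep = (-2.2500,-0.1425)
p' = p + 1/20·F = (9.8875,-2.0071)

Fx=-2.2500 Fy=-0.1425 x'=9.8875 y'=-2.0071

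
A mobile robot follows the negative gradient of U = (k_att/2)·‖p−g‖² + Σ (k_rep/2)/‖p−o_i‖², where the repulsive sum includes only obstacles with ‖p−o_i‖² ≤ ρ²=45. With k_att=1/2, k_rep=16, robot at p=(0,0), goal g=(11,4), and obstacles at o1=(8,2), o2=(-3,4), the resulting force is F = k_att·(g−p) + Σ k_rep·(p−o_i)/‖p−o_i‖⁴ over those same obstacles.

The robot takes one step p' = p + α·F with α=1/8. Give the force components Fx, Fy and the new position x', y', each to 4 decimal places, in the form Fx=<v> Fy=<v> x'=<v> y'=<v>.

Fx=5.5768 Fy=1.8976 x'=0.6971 y'=0.2372

F_att = 1/2·(g−p) = 1/2·(11,4) = (5.5000,2.0000)
o1: d²=68 > ρ²=45 → inactive
o2: d²=25 ≤ ρ²=45; F_rep = 16·(3,-4)/25² = (0.0768,-0.1024)
F = F_att + ΣF_rep = (5.5768,1.8976)
p' = p + 1/8·F = (0.6971,0.2372)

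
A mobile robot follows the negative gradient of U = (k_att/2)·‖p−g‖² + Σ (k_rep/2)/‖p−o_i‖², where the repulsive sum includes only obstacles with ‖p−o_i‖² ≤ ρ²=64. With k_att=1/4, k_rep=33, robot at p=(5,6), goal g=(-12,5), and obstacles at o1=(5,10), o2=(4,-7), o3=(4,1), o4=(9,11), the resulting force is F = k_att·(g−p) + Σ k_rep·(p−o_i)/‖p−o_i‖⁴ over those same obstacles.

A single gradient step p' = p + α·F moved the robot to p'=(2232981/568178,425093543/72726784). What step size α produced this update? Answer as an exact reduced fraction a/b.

F_att = 1/4·(g−p) = 1/4·(-17,-1) = (-4.2500,-0.2500)
o1: d²=16 ≤ ρ²=64; F_rep = 33·(0,-4)/16² = (0.0000,-0.5156)
o2: d²=170 > ρ²=64 → inactive
o3: d²=26 ≤ ρ²=64; F_rep = 33·(1,5)/26² = (0.0488,0.2441)
o4: d²=41 ≤ ρ²=64; F_rep = 33·(-4,-5)/41² = (-0.0785,-0.0982)
F = F_att + ΣF_rep = (-4.2797,-0.6197)
Δp = p'−p = (-1.0699,-0.1549); α = Δx/Fx = (-607909/568178) / (-1215818/284089) = 1/4
check: Δy/Fy = (-11267161/72726784) / (-11267161/18181696) = 1/4 ✓

α = 1/4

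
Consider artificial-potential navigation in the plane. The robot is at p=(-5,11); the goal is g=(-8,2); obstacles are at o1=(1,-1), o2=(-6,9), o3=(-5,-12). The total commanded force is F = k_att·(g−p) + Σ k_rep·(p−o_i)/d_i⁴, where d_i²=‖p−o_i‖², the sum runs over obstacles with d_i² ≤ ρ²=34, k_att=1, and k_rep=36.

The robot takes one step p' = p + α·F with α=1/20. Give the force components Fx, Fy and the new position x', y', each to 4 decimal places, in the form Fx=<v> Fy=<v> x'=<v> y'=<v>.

Fx=-1.5600 Fy=-6.1200 x'=-5.0780 y'=10.6940

F_att = 1·(g−p) = 1·(-3,-9) = (-3.0000,-9.0000)
o1: d²=180 > ρ²=34 → inactive
o2: d²=5 ≤ ρ²=34; F_rep = 36·(1,2)/5² = (1.4400,2.8800)
o3: d²=529 > ρ²=34 → inactive
F = F_att + ΣF_rep = (-1.5600,-6.1200)
p' = p + 1/20·F = (-5.0780,10.6940)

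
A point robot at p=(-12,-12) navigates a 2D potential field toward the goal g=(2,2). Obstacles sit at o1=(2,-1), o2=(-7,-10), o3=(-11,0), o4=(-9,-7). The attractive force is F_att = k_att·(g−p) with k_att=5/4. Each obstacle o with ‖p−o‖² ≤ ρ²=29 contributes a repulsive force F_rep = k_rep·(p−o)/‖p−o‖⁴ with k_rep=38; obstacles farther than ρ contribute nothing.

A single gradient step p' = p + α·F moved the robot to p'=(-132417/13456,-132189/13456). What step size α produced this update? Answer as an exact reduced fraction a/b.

F_att = 5/4·(g−p) = 5/4·(14,14) = (17.5000,17.5000)
o1: d²=317 > ρ²=29 → inactive
o2: d²=29 ≤ ρ²=29; F_rep = 38·(-5,-2)/29² = (-0.2259,-0.0904)
o3: d²=145 > ρ²=29 → inactive
o4: d²=34 > ρ²=29 → inactive
F = F_att + ΣF_rep = (17.2741,17.4096)
Δp = p'−p = (2.1593,2.1762); α = Δx/Fx = (29055/13456) / (29055/1682) = 1/8
check: Δy/Fy = (29283/13456) / (29283/1682) = 1/8 ✓

α = 1/8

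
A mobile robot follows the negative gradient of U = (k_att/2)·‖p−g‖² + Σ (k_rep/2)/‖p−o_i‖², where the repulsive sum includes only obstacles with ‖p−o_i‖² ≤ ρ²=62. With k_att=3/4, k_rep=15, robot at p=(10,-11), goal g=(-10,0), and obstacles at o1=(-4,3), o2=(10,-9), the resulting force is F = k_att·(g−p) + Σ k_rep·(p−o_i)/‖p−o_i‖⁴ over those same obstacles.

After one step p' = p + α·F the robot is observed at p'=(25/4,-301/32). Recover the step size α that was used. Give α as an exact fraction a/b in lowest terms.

F_att = 3/4·(g−p) = 3/4·(-20,11) = (-15.0000,8.2500)
o1: d²=392 > ρ²=62 → inactive
o2: d²=4 ≤ ρ²=62; F_rep = 15·(0,-2)/4² = (0.0000,-1.8750)
F = F_att + ΣF_rep = (-15.0000,6.3750)
Δp = p'−p = (-3.7500,1.5938); α = Δx/Fx = (-15/4) / (-15) = 1/4
check: Δy/Fy = (51/32) / (51/8) = 1/4 ✓

α = 1/4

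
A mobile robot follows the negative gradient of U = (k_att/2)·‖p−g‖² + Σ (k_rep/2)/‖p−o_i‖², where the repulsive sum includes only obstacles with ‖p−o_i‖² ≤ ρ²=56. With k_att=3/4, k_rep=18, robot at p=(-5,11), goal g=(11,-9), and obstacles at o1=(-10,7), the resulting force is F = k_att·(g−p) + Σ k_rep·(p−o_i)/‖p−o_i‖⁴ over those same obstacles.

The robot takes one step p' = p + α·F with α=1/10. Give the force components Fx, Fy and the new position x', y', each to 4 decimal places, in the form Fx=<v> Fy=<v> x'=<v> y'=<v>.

Fx=12.0535 Fy=-14.9572 x'=-3.7946 y'=9.5043

F_att = 3/4·(g−p) = 3/4·(16,-20) = (12.0000,-15.0000)
o1: d²=41 ≤ ρ²=56; F_rep = 18·(5,4)/41² = (0.0535,0.0428)
F = F_att + ΣF_rep = (12.0535,-14.9572)
p' = p + 1/10·F = (-3.7946,9.5043)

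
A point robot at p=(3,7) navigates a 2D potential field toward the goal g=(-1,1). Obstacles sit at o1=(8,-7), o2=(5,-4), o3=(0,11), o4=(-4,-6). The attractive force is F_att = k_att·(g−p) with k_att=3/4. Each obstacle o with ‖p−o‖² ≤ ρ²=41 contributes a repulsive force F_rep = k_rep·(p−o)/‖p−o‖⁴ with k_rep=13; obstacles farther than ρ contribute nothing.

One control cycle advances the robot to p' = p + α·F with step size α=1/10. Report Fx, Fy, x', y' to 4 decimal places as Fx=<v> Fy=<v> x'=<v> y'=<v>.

F_att = 3/4·(g−p) = 3/4·(-4,-6) = (-3.0000,-4.5000)
o1: d²=221 > ρ²=41 → inactive
o2: d²=125 > ρ²=41 → inactive
o3: d²=25 ≤ ρ²=41; F_rep = 13·(3,-4)/25² = (0.0624,-0.0832)
o4: d²=218 > ρ²=41 → inactive
F = F_att + ΣF_rep = (-2.9376,-4.5832)
p' = p + 1/10·F = (2.7062,6.5417)

Fx=-2.9376 Fy=-4.5832 x'=2.7062 y'=6.5417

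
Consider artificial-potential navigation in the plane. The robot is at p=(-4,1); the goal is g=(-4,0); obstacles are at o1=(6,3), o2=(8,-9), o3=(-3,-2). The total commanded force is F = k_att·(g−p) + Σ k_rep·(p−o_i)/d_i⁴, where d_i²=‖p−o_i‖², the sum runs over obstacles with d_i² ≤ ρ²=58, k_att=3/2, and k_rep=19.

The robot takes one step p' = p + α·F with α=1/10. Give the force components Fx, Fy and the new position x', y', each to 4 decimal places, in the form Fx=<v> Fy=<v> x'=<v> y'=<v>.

Fx=-0.1900 Fy=-0.9300 x'=-4.0190 y'=0.9070

F_att = 3/2·(g−p) = 3/2·(0,-1) = (0.0000,-1.5000)
o1: d²=104 > ρ²=58 → inactive
o2: d²=244 > ρ²=58 → inactive
o3: d²=10 ≤ ρ²=58; F_rep = 19·(-1,3)/10² = (-0.1900,0.5700)
F = F_att + ΣF_rep = (-0.1900,-0.9300)
p' = p + 1/10·F = (-4.0190,0.9070)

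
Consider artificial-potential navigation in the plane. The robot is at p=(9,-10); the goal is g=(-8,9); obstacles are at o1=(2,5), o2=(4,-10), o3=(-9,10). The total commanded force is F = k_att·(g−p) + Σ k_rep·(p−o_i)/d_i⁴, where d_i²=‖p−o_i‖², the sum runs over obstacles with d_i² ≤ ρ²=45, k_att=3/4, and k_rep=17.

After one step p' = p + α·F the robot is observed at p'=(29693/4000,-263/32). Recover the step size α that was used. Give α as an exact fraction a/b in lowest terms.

F_att = 3/4·(g−p) = 3/4·(-17,19) = (-12.7500,14.2500)
o1: d²=274 > ρ²=45 → inactive
o2: d²=25 ≤ ρ²=45; F_rep = 17·(5,0)/25² = (0.1360,0.0000)
o3: d²=724 > ρ²=45 → inactive
F = F_att + ΣF_rep = (-12.6140,14.2500)
Δp = p'−p = (-1.5768,1.7812); α = Δx/Fx = (-6307/4000) / (-6307/500) = 1/8
check: Δy/Fy = (57/32) / (57/4) = 1/8 ✓

α = 1/8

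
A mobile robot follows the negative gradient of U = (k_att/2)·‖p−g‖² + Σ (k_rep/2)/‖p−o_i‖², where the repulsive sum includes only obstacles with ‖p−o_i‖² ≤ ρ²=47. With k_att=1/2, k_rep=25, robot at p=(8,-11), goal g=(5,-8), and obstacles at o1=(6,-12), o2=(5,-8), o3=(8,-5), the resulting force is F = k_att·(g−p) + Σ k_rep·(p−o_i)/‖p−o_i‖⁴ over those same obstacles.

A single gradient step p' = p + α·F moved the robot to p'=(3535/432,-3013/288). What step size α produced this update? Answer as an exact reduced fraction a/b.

F_att = 1/2·(g−p) = 1/2·(-3,3) = (-1.5000,1.5000)
o1: d²=5 ≤ ρ²=47; F_rep = 25·(2,1)/5² = (2.0000,1.0000)
o2: d²=18 ≤ ρ²=47; F_rep = 25·(3,-3)/18² = (0.2315,-0.2315)
o3: d²=36 ≤ ρ²=47; F_rep = 25·(0,-6)/36² = (0.0000,-0.1157)
F = F_att + ΣF_rep = (0.7315,2.1528)
Δp = p'−p = (0.1829,0.5382); α = Δx/Fx = (79/432) / (79/108) = 1/4
check: Δy/Fy = (155/288) / (155/72) = 1/4 ✓

α = 1/4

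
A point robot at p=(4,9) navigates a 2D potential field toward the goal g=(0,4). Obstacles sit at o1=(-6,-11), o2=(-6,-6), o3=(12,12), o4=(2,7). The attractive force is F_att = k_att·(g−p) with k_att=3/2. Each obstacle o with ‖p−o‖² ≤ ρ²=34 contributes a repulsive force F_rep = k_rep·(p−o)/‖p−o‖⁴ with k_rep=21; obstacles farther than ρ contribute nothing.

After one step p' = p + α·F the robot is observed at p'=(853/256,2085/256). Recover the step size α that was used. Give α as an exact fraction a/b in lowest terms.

α = 1/8

F_att = 3/2·(g−p) = 3/2·(-4,-5) = (-6.0000,-7.5000)
o1: d²=500 > ρ²=34 → inactive
o2: d²=325 > ρ²=34 → inactive
o3: d²=73 > ρ²=34 → inactive
o4: d²=8 ≤ ρ²=34; F_rep = 21·(2,2)/8² = (0.6562,0.6562)
F = F_att + ΣF_rep = (-5.3438,-6.8438)
Δp = p'−p = (-0.6680,-0.8555); α = Δx/Fx = (-171/256) / (-171/32) = 1/8
check: Δy/Fy = (-219/256) / (-219/32) = 1/8 ✓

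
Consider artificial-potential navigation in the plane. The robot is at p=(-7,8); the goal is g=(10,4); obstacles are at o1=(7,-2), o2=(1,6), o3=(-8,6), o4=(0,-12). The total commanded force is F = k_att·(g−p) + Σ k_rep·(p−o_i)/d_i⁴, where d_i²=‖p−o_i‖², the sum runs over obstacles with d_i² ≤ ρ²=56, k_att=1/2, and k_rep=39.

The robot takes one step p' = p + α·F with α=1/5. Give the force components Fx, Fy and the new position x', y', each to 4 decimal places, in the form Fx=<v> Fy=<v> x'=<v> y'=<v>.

F_att = 1/2·(g−p) = 1/2·(17,-4) = (8.5000,-2.0000)
o1: d²=296 > ρ²=56 → inactive
o2: d²=68 > ρ²=56 → inactive
o3: d²=5 ≤ ρ²=56; F_rep = 39·(1,2)/5² = (1.5600,3.1200)
o4: d²=449 > ρ²=56 → inactive
F = F_att + ΣF_rep = (10.0600,1.1200)
p' = p + 1/5·F = (-4.9880,8.2240)

Fx=10.0600 Fy=1.1200 x'=-4.9880 y'=8.2240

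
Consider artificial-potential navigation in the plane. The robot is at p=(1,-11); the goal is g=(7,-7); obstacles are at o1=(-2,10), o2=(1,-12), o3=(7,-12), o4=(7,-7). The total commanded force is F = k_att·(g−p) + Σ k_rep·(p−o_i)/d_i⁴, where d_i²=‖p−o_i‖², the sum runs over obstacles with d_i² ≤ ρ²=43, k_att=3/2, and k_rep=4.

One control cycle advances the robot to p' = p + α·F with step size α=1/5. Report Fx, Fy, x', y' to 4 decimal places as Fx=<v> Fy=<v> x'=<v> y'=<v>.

F_att = 3/2·(g−p) = 3/2·(6,4) = (9.0000,6.0000)
o1: d²=450 > ρ²=43 → inactive
o2: d²=1 ≤ ρ²=43; F_rep = 4·(0,1)/1² = (0.0000,4.0000)
o3: d²=37 ≤ ρ²=43; F_rep = 4·(-6,1)/37² = (-0.0175,0.0029)
o4: d²=52 > ρ²=43 → inactive
F = F_att + ΣF_rep = (8.9825,10.0029)
p' = p + 1/5·F = (2.7965,-8.9994)

Fx=8.9825 Fy=10.0029 x'=2.7965 y'=-8.9994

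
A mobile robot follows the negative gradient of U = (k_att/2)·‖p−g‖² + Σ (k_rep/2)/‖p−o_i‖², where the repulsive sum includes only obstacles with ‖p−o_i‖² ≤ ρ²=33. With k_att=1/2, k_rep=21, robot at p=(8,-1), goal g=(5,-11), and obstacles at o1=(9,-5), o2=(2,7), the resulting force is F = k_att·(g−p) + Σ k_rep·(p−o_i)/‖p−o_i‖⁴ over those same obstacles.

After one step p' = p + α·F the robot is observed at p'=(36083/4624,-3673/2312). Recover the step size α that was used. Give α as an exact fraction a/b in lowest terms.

α = 1/8

F_att = 1/2·(g−p) = 1/2·(-3,-10) = (-1.5000,-5.0000)
o1: d²=17 ≤ ρ²=33; F_rep = 21·(-1,4)/17² = (-0.0727,0.2907)
o2: d²=100 > ρ²=33 → inactive
F = F_att + ΣF_rep = (-1.5727,-4.7093)
Δp = p'−p = (-0.1966,-0.5887); α = Δx/Fx = (-909/4624) / (-909/578) = 1/8
check: Δy/Fy = (-1361/2312) / (-1361/289) = 1/8 ✓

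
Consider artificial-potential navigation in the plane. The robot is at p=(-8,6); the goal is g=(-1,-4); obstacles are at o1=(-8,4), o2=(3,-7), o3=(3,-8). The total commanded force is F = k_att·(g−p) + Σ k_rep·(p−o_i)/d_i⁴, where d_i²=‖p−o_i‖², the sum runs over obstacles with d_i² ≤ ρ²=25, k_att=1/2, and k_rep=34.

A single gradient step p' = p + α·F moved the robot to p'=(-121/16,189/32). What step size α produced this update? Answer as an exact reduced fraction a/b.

F_att = 1/2·(g−p) = 1/2·(7,-10) = (3.5000,-5.0000)
o1: d²=4 ≤ ρ²=25; F_rep = 34·(0,2)/4² = (0.0000,4.2500)
o2: d²=290 > ρ²=25 → inactive
o3: d²=317 > ρ²=25 → inactive
F = F_att + ΣF_rep = (3.5000,-0.7500)
Δp = p'−p = (0.4375,-0.0938); α = Δx/Fx = (7/16) / (7/2) = 1/8
check: Δy/Fy = (-3/32) / (-3/4) = 1/8 ✓

α = 1/8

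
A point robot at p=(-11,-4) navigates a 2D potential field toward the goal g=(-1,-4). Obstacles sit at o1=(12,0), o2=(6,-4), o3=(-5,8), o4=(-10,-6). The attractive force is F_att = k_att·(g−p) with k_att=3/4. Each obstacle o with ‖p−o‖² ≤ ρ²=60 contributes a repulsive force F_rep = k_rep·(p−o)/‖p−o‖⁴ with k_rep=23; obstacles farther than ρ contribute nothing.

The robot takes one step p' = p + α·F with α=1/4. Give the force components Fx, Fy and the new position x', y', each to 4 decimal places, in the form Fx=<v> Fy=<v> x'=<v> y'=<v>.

F_att = 3/4·(g−p) = 3/4·(10,0) = (7.5000,0.0000)
o1: d²=545 > ρ²=60 → inactive
o2: d²=289 > ρ²=60 → inactive
o3: d²=180 > ρ²=60 → inactive
o4: d²=5 ≤ ρ²=60; F_rep = 23·(-1,2)/5² = (-0.9200,1.8400)
F = F_att + ΣF_rep = (6.5800,1.8400)
p' = p + 1/4·F = (-9.3550,-3.5400)

Fx=6.5800 Fy=1.8400 x'=-9.3550 y'=-3.5400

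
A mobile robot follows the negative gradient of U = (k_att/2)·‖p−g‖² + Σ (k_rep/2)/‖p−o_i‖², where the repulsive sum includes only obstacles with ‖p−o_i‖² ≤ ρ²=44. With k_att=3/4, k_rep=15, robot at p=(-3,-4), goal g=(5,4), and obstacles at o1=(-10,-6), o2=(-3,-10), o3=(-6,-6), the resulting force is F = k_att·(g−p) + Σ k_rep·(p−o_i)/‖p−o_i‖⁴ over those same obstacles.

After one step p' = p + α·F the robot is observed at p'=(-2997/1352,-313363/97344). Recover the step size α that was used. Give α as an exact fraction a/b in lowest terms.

α = 1/8

F_att = 3/4·(g−p) = 3/4·(8,8) = (6.0000,6.0000)
o1: d²=53 > ρ²=44 → inactive
o2: d²=36 ≤ ρ²=44; F_rep = 15·(0,6)/36² = (0.0000,0.0694)
o3: d²=13 ≤ ρ²=44; F_rep = 15·(3,2)/13² = (0.2663,0.1775)
F = F_att + ΣF_rep = (6.2663,6.2470)
Δp = p'−p = (0.7833,0.7809); α = Δx/Fx = (1059/1352) / (1059/169) = 1/8
check: Δy/Fy = (76013/97344) / (76013/12168) = 1/8 ✓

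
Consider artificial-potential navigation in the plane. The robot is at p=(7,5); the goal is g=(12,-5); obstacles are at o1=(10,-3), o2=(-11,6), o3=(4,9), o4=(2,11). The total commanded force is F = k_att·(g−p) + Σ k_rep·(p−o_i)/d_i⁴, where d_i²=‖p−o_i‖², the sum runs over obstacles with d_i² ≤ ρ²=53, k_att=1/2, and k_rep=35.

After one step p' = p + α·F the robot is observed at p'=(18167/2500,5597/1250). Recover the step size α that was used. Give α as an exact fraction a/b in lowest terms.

F_att = 1/2·(g−p) = 1/2·(5,-10) = (2.5000,-5.0000)
o1: d²=73 > ρ²=53 → inactive
o2: d²=325 > ρ²=53 → inactive
o3: d²=25 ≤ ρ²=53; F_rep = 35·(3,-4)/25² = (0.1680,-0.2240)
o4: d²=61 > ρ²=53 → inactive
F = F_att + ΣF_rep = (2.6680,-5.2240)
Δp = p'−p = (0.2668,-0.5224); α = Δx/Fx = (667/2500) / (667/250) = 1/10
check: Δy/Fy = (-653/1250) / (-653/125) = 1/10 ✓

α = 1/10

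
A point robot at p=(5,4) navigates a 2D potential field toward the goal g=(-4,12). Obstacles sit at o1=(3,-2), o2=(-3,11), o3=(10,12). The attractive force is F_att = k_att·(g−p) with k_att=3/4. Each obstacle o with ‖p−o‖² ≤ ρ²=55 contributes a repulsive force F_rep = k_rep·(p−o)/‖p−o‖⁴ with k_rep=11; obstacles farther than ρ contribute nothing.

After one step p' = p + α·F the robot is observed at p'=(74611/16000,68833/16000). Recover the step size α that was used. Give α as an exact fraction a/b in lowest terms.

F_att = 3/4·(g−p) = 3/4·(-9,8) = (-6.7500,6.0000)
o1: d²=40 ≤ ρ²=55; F_rep = 11·(2,6)/40² = (0.0138,0.0413)
o2: d²=113 > ρ²=55 → inactive
o3: d²=89 > ρ²=55 → inactive
F = F_att + ΣF_rep = (-6.7363,6.0412)
Δp = p'−p = (-0.3368,0.3021); α = Δx/Fx = (-5389/16000) / (-5389/800) = 1/20
check: Δy/Fy = (4833/16000) / (4833/800) = 1/20 ✓

α = 1/20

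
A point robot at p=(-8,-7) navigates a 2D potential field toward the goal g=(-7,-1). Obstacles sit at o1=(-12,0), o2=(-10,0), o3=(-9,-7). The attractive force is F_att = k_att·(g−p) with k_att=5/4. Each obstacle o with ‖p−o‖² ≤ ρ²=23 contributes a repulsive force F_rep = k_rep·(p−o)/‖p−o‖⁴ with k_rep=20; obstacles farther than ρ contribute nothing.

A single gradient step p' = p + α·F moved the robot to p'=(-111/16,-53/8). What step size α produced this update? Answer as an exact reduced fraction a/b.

F_att = 5/4·(g−p) = 5/4·(1,6) = (1.2500,7.5000)
o1: d²=65 > ρ²=23 → inactive
o2: d²=53 > ρ²=23 → inactive
o3: d²=1 ≤ ρ²=23; F_rep = 20·(1,0)/1² = (20.0000,0.0000)
F = F_att + ΣF_rep = (21.2500,7.5000)
Δp = p'−p = (1.0625,0.3750); α = Δx/Fx = (17/16) / (85/4) = 1/20
check: Δy/Fy = (3/8) / (15/2) = 1/20 ✓

α = 1/20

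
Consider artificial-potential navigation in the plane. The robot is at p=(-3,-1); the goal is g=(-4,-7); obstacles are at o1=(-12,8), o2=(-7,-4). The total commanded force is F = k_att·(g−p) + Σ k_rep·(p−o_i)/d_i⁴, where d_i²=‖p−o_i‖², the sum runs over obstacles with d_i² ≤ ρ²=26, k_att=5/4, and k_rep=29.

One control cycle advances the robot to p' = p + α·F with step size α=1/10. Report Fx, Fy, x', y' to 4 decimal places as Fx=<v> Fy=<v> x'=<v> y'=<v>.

Fx=-1.0644 Fy=-7.3608 x'=-3.1064 y'=-1.7361

F_att = 5/4·(g−p) = 5/4·(-1,-6) = (-1.2500,-7.5000)
o1: d²=162 > ρ²=26 → inactive
o2: d²=25 ≤ ρ²=26; F_rep = 29·(4,3)/25² = (0.1856,0.1392)
F = F_att + ΣF_rep = (-1.0644,-7.3608)
p' = p + 1/10·F = (-3.1064,-1.7361)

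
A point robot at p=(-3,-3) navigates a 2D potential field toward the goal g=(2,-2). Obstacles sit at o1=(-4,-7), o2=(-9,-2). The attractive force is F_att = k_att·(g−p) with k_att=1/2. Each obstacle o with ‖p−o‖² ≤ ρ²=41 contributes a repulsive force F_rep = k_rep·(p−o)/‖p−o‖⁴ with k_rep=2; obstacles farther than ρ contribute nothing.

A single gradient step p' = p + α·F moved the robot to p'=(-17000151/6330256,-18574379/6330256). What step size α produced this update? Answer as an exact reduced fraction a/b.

F_att = 1/2·(g−p) = 1/2·(5,1) = (2.5000,0.5000)
o1: d²=17 ≤ ρ²=41; F_rep = 2·(1,4)/17² = (0.0069,0.0277)
o2: d²=37 ≤ ρ²=41; F_rep = 2·(6,-1)/37² = (0.0088,-0.0015)
F = F_att + ΣF_rep = (2.5157,0.5262)
Δp = p'−p = (0.3145,0.0658); α = Δx/Fx = (1990617/6330256) / (1990617/791282) = 1/8
check: Δy/Fy = (416389/6330256) / (416389/791282) = 1/8 ✓

α = 1/8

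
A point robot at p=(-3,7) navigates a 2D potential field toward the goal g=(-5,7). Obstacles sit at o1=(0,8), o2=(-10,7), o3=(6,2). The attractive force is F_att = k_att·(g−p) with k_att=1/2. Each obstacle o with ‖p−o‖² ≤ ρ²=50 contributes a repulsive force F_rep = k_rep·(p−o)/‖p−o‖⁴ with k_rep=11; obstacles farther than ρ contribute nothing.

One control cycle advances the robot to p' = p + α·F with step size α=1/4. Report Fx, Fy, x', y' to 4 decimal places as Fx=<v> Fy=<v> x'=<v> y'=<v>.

F_att = 1/2·(g−p) = 1/2·(-2,0) = (-1.0000,0.0000)
o1: d²=10 ≤ ρ²=50; F_rep = 11·(-3,-1)/10² = (-0.3300,-0.1100)
o2: d²=49 ≤ ρ²=50; F_rep = 11·(7,0)/49² = (0.0321,0.0000)
o3: d²=106 > ρ²=50 → inactive
F = F_att + ΣF_rep = (-1.2979,-0.1100)
p' = p + 1/4·F = (-3.3245,6.9725)

Fx=-1.2979 Fy=-0.1100 x'=-3.3245 y'=6.9725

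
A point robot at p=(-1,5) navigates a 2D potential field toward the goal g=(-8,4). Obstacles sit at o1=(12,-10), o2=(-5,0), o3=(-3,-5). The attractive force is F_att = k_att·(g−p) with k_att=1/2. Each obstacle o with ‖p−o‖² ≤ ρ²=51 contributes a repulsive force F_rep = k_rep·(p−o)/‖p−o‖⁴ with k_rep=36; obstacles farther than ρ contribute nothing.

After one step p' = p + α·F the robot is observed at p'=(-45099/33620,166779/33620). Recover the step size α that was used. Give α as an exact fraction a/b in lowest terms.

F_att = 1/2·(g−p) = 1/2·(-7,-1) = (-3.5000,-0.5000)
o1: d²=394 > ρ²=51 → inactive
o2: d²=41 ≤ ρ²=51; F_rep = 36·(4,5)/41² = (0.0857,0.1071)
o3: d²=104 > ρ²=51 → inactive
F = F_att + ΣF_rep = (-3.4143,-0.3929)
Δp = p'−p = (-0.3414,-0.0393); α = Δx/Fx = (-11479/33620) / (-11479/3362) = 1/10
check: Δy/Fy = (-1321/33620) / (-1321/3362) = 1/10 ✓

α = 1/10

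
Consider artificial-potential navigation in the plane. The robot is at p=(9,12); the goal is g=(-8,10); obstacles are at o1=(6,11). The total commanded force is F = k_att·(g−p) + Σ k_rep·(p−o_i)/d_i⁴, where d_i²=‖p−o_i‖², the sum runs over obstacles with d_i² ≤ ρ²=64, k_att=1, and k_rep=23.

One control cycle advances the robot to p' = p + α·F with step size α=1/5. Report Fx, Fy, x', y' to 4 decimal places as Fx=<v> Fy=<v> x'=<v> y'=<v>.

Fx=-16.3100 Fy=-1.7700 x'=5.7380 y'=11.6460

F_att = 1·(g−p) = 1·(-17,-2) = (-17.0000,-2.0000)
o1: d²=10 ≤ ρ²=64; F_rep = 23·(3,1)/10² = (0.6900,0.2300)
F = F_att + ΣF_rep = (-16.3100,-1.7700)
p' = p + 1/5·F = (5.7380,11.6460)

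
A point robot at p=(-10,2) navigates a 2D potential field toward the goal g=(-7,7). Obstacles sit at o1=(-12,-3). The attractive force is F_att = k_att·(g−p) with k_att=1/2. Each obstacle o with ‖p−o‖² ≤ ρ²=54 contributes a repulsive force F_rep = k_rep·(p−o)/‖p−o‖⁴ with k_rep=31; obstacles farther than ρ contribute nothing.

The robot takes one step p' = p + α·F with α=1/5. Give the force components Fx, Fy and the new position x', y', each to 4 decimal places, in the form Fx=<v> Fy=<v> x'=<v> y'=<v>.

F_att = 1/2·(g−p) = 1/2·(3,5) = (1.5000,2.5000)
o1: d²=29 ≤ ρ²=54; F_rep = 31·(2,5)/29² = (0.0737,0.1843)
F = F_att + ΣF_rep = (1.5737,2.6843)
p' = p + 1/5·F = (-9.6853,2.5369)

Fx=1.5737 Fy=2.6843 x'=-9.6853 y'=2.5369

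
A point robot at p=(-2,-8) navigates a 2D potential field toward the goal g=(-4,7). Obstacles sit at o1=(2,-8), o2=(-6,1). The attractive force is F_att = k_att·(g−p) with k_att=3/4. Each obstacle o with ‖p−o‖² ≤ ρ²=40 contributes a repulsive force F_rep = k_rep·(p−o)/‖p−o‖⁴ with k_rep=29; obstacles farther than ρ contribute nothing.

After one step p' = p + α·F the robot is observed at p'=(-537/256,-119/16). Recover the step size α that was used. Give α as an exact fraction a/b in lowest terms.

α = 1/20

F_att = 3/4·(g−p) = 3/4·(-2,15) = (-1.5000,11.2500)
o1: d²=16 ≤ ρ²=40; F_rep = 29·(-4,0)/16² = (-0.4531,0.0000)
o2: d²=97 > ρ²=40 → inactive
F = F_att + ΣF_rep = (-1.9531,11.2500)
Δp = p'−p = (-0.0977,0.5625); α = Δx/Fx = (-25/256) / (-125/64) = 1/20
check: Δy/Fy = (9/16) / (45/4) = 1/20 ✓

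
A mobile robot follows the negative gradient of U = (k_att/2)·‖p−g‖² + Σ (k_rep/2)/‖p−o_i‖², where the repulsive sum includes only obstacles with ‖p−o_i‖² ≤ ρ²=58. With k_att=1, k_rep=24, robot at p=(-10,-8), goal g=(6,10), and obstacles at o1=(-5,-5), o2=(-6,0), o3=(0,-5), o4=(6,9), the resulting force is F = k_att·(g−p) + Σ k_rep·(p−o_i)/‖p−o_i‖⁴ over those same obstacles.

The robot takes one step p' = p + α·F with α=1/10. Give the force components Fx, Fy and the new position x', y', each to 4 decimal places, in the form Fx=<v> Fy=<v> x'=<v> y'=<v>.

Fx=15.8962 Fy=17.9377 x'=-8.4104 y'=-6.2062

F_att = 1·(g−p) = 1·(16,18) = (16.0000,18.0000)
o1: d²=34 ≤ ρ²=58; F_rep = 24·(-5,-3)/34² = (-0.1038,-0.0623)
o2: d²=80 > ρ²=58 → inactive
o3: d²=109 > ρ²=58 → inactive
o4: d²=545 > ρ²=58 → inactive
F = F_att + ΣF_rep = (15.8962,17.9377)
p' = p + 1/10·F = (-8.4104,-6.2062)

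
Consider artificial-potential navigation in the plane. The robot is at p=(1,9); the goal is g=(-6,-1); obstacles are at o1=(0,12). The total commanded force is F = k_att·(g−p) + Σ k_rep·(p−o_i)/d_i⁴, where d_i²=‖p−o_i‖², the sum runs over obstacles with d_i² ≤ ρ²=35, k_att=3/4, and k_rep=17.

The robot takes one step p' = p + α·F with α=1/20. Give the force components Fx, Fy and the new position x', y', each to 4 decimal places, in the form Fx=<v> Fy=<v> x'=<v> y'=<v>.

F_att = 3/4·(g−p) = 3/4·(-7,-10) = (-5.2500,-7.5000)
o1: d²=10 ≤ ρ²=35; F_rep = 17·(1,-3)/10² = (0.1700,-0.5100)
F = F_att + ΣF_rep = (-5.0800,-8.0100)
p' = p + 1/20·F = (0.7460,8.5995)

Fx=-5.0800 Fy=-8.0100 x'=0.7460 y'=8.5995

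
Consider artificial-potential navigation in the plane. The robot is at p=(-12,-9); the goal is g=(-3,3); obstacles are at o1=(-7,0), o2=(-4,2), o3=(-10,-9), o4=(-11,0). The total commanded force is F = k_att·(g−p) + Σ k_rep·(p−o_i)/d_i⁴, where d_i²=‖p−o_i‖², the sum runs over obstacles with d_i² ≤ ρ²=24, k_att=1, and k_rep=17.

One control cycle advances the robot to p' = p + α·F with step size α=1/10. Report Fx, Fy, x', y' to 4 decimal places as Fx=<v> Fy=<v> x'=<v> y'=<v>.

F_att = 1·(g−p) = 1·(9,12) = (9.0000,12.0000)
o1: d²=106 > ρ²=24 → inactive
o2: d²=185 > ρ²=24 → inactive
o3: d²=4 ≤ ρ²=24; F_rep = 17·(-2,0)/4² = (-2.1250,0.0000)
o4: d²=82 > ρ²=24 → inactive
F = F_att + ΣF_rep = (6.8750,12.0000)
p' = p + 1/10·F = (-11.3125,-7.8000)

Fx=6.8750 Fy=12.0000 x'=-11.3125 y'=-7.8000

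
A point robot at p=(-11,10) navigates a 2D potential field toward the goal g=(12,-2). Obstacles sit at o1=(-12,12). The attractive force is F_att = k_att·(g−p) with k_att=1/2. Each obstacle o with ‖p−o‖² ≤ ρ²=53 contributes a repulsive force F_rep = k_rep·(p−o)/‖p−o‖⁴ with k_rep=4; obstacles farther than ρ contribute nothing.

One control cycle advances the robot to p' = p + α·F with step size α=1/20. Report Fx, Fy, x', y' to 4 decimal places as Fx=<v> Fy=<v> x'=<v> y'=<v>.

F_att = 1/2·(g−p) = 1/2·(23,-12) = (11.5000,-6.0000)
o1: d²=5 ≤ ρ²=53; F_rep = 4·(1,-2)/5² = (0.1600,-0.3200)
F = F_att + ΣF_rep = (11.6600,-6.3200)
p' = p + 1/20·F = (-10.4170,9.6840)

Fx=11.6600 Fy=-6.3200 x'=-10.4170 y'=9.6840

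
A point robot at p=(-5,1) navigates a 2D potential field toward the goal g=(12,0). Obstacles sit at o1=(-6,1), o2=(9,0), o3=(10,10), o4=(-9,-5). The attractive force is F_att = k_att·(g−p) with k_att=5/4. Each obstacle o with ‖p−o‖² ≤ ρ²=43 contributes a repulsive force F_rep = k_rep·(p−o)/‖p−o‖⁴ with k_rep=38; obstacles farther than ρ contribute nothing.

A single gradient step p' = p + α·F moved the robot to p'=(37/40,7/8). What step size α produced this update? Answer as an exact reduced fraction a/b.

α = 1/10

F_att = 5/4·(g−p) = 5/4·(17,-1) = (21.2500,-1.2500)
o1: d²=1 ≤ ρ²=43; F_rep = 38·(1,0)/1² = (38.0000,0.0000)
o2: d²=197 > ρ²=43 → inactive
o3: d²=306 > ρ²=43 → inactive
o4: d²=52 > ρ²=43 → inactive
F = F_att + ΣF_rep = (59.2500,-1.2500)
Δp = p'−p = (5.9250,-0.1250); α = Δx/Fx = (237/40) / (237/4) = 1/10
check: Δy/Fy = (-1/8) / (-5/4) = 1/10 ✓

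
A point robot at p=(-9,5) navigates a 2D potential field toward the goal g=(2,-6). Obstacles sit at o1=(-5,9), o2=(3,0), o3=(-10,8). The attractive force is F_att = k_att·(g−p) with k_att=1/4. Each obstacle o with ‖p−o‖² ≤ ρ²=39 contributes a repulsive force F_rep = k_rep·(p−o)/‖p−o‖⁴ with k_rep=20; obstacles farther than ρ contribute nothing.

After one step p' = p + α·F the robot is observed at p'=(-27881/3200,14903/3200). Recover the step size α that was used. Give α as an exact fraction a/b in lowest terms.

α = 1/10

F_att = 1/4·(g−p) = 1/4·(11,-11) = (2.7500,-2.7500)
o1: d²=32 ≤ ρ²=39; F_rep = 20·(-4,-4)/32² = (-0.0781,-0.0781)
o2: d²=169 > ρ²=39 → inactive
o3: d²=10 ≤ ρ²=39; F_rep = 20·(1,-3)/10² = (0.2000,-0.6000)
F = F_att + ΣF_rep = (2.8719,-3.4281)
Δp = p'−p = (0.2872,-0.3428); α = Δx/Fx = (919/3200) / (919/320) = 1/10
check: Δy/Fy = (-1097/3200) / (-1097/320) = 1/10 ✓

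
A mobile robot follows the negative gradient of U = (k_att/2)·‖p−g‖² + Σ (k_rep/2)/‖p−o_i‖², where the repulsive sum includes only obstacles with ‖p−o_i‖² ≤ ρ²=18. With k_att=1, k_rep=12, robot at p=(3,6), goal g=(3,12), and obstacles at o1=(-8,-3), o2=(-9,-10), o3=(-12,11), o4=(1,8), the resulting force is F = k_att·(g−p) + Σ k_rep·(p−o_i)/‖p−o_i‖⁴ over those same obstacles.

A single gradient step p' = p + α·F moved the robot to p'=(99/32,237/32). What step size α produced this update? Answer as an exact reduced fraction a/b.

F_att = 1·(g−p) = 1·(0,6) = (0.0000,6.0000)
o1: d²=202 > ρ²=18 → inactive
o2: d²=400 > ρ²=18 → inactive
o3: d²=250 > ρ²=18 → inactive
o4: d²=8 ≤ ρ²=18; F_rep = 12·(2,-2)/8² = (0.3750,-0.3750)
F = F_att + ΣF_rep = (0.3750,5.6250)
Δp = p'−p = (0.0938,1.4062); α = Δx/Fx = (3/32) / (3/8) = 1/4
check: Δy/Fy = (45/32) / (45/8) = 1/4 ✓

α = 1/4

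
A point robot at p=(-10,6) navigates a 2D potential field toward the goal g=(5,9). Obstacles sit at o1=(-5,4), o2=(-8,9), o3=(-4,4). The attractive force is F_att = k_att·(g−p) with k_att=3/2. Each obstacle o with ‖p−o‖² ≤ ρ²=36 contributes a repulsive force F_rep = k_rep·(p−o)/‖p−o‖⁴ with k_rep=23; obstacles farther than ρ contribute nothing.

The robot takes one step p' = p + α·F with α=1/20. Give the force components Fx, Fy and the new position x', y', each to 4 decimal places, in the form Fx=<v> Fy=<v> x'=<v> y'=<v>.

Fx=22.0911 Fy=4.1464 x'=-8.8954 y'=6.2073

F_att = 3/2·(g−p) = 3/2·(15,3) = (22.5000,4.5000)
o1: d²=29 ≤ ρ²=36; F_rep = 23·(-5,2)/29² = (-0.1367,0.0547)
o2: d²=13 ≤ ρ²=36; F_rep = 23·(-2,-3)/13² = (-0.2722,-0.4083)
o3: d²=40 > ρ²=36 → inactive
F = F_att + ΣF_rep = (22.0911,4.1464)
p' = p + 1/20·F = (-8.8954,6.2073)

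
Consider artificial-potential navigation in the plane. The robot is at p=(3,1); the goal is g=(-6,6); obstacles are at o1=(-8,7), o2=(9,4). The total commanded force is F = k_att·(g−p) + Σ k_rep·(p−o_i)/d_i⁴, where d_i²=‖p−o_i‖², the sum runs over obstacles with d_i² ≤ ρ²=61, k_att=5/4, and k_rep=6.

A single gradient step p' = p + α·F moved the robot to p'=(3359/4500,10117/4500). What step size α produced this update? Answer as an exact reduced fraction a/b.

α = 1/5

F_att = 5/4·(g−p) = 5/4·(-9,5) = (-11.2500,6.2500)
o1: d²=157 > ρ²=61 → inactive
o2: d²=45 ≤ ρ²=61; F_rep = 6·(-6,-3)/45² = (-0.0178,-0.0089)
F = F_att + ΣF_rep = (-11.2678,6.2411)
Δp = p'−p = (-2.2536,1.2482); α = Δx/Fx = (-10141/4500) / (-10141/900) = 1/5
check: Δy/Fy = (5617/4500) / (5617/900) = 1/5 ✓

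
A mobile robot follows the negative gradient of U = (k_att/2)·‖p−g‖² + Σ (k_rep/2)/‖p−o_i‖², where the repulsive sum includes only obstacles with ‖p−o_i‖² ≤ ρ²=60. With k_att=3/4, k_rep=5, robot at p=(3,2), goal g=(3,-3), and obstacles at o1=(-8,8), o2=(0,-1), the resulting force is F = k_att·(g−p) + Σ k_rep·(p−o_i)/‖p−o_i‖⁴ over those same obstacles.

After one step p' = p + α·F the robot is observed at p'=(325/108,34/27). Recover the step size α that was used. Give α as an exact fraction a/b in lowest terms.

F_att = 3/4·(g−p) = 3/4·(0,-5) = (0.0000,-3.7500)
o1: d²=157 > ρ²=60 → inactive
o2: d²=18 ≤ ρ²=60; F_rep = 5·(3,3)/18² = (0.0463,0.0463)
F = F_att + ΣF_rep = (0.0463,-3.7037)
Δp = p'−p = (0.0093,-0.7407); α = Δx/Fx = (1/108) / (5/108) = 1/5
check: Δy/Fy = (-20/27) / (-100/27) = 1/5 ✓

α = 1/5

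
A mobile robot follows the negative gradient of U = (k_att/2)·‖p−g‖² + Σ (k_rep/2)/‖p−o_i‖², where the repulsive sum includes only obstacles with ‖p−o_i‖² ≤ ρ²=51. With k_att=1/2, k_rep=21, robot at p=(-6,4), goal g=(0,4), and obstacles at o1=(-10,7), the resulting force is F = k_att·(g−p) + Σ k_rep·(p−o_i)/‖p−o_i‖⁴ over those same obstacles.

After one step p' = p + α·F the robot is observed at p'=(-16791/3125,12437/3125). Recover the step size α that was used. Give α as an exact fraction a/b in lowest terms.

F_att = 1/2·(g−p) = 1/2·(6,0) = (3.0000,0.0000)
o1: d²=25 ≤ ρ²=51; F_rep = 21·(4,-3)/25² = (0.1344,-0.1008)
F = F_att + ΣF_rep = (3.1344,-0.1008)
Δp = p'−p = (0.6269,-0.0202); α = Δx/Fx = (1959/3125) / (1959/625) = 1/5
check: Δy/Fy = (-63/3125) / (-63/625) = 1/5 ✓

α = 1/5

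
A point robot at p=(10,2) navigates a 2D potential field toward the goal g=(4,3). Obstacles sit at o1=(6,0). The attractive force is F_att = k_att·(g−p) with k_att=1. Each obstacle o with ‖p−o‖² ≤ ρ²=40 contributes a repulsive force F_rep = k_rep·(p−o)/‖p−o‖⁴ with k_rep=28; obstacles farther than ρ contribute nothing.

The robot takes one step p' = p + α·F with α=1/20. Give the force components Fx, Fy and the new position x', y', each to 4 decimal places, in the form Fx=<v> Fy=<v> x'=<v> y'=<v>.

Fx=-5.7200 Fy=1.1400 x'=9.7140 y'=2.0570

F_att = 1·(g−p) = 1·(-6,1) = (-6.0000,1.0000)
o1: d²=20 ≤ ρ²=40; F_rep = 28·(4,2)/20² = (0.2800,0.1400)
F = F_att + ΣF_rep = (-5.7200,1.1400)
p' = p + 1/20·F = (9.7140,2.0570)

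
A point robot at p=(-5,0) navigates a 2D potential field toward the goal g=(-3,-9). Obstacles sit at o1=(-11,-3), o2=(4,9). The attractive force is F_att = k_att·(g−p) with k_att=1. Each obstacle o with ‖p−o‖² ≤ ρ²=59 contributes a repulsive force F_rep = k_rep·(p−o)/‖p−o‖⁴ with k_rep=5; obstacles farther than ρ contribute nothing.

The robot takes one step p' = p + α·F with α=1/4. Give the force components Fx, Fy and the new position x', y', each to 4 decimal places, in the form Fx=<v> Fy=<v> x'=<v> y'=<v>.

Fx=2.0148 Fy=-8.9926 x'=-4.4963 y'=-2.2481

F_att = 1·(g−p) = 1·(2,-9) = (2.0000,-9.0000)
o1: d²=45 ≤ ρ²=59; F_rep = 5·(6,3)/45² = (0.0148,0.0074)
o2: d²=162 > ρ²=59 → inactive
F = F_att + ΣF_rep = (2.0148,-8.9926)
p' = p + 1/4·F = (-4.4963,-2.2481)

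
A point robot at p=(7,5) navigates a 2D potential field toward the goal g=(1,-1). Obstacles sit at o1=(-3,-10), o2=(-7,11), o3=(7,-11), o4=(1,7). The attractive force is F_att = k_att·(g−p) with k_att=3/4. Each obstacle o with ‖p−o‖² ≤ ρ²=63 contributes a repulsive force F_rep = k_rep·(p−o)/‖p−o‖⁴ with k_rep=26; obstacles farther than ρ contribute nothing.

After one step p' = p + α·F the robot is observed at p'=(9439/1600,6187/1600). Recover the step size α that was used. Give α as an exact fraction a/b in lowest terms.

α = 1/4

F_att = 3/4·(g−p) = 3/4·(-6,-6) = (-4.5000,-4.5000)
o1: d²=325 > ρ²=63 → inactive
o2: d²=232 > ρ²=63 → inactive
o3: d²=256 > ρ²=63 → inactive
o4: d²=40 ≤ ρ²=63; F_rep = 26·(6,-2)/40² = (0.0975,-0.0325)
F = F_att + ΣF_rep = (-4.4025,-4.5325)
Δp = p'−p = (-1.1006,-1.1331); α = Δx/Fx = (-1761/1600) / (-1761/400) = 1/4
check: Δy/Fy = (-1813/1600) / (-1813/400) = 1/4 ✓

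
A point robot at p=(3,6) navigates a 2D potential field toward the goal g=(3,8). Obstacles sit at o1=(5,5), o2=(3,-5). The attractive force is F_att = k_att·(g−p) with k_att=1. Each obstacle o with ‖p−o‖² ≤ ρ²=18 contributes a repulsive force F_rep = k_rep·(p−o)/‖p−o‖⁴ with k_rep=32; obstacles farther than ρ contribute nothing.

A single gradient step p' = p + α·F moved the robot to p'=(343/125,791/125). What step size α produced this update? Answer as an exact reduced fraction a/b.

α = 1/10

F_att = 1·(g−p) = 1·(0,2) = (0.0000,2.0000)
o1: d²=5 ≤ ρ²=18; F_rep = 32·(-2,1)/5² = (-2.5600,1.2800)
o2: d²=121 > ρ²=18 → inactive
F = F_att + ΣF_rep = (-2.5600,3.2800)
Δp = p'−p = (-0.2560,0.3280); α = Δx/Fx = (-32/125) / (-64/25) = 1/10
check: Δy/Fy = (41/125) / (82/25) = 1/10 ✓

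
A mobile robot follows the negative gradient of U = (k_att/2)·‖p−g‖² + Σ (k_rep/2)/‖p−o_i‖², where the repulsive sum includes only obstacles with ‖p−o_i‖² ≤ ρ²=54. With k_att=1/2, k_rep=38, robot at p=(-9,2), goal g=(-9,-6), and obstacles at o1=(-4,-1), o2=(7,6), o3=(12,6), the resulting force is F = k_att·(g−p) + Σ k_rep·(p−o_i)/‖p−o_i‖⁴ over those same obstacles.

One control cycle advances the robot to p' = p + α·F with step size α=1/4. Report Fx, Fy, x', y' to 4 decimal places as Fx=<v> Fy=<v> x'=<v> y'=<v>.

F_att = 1/2·(g−p) = 1/2·(0,-8) = (0.0000,-4.0000)
o1: d²=34 ≤ ρ²=54; F_rep = 38·(-5,3)/34² = (-0.1644,0.0986)
o2: d²=272 > ρ²=54 → inactive
o3: d²=457 > ρ²=54 → inactive
F = F_att + ΣF_rep = (-0.1644,-3.9014)
p' = p + 1/4·F = (-9.0411,1.0247)

Fx=-0.1644 Fy=-3.9014 x'=-9.0411 y'=1.0247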